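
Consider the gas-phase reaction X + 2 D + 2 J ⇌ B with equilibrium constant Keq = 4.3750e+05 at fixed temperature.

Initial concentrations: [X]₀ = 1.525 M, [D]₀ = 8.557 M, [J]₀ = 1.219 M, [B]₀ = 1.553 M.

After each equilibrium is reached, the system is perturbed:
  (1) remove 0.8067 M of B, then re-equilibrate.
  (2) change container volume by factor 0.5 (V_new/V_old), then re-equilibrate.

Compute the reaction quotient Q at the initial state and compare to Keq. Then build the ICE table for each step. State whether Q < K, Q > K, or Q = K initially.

Q₀ = 0.009359; Q < K (proceeds forward)

Q₀ = 0.009359 vs Keq = 4.3750e+05 ⇒ Q<K, forward
Step 1:
                   X          D          J          B
  I            1.525      8.557      1.219      1.553
  C          -0.6093     -1.219     -1.219     0.6093
  E           0.9157      7.338 3.1660e-04      2.162
  solve Keq expr → x = 0.6093; check Q = 4.3750e+05
Then remove 0.8067 M of B.
Step 2:
                   X          D          J          B
  I           0.9157      7.338 3.1660e-04      1.356
  C       -3.2955e-05 -6.5909e-05 -6.5909e-05 3.2955e-05
  E           0.9156      7.338 2.5069e-04      1.356
  solve Keq expr → x = 3.2955e-05; check Q = 4.3750e+05
Then change container volume by factor 0.5 (V_new/V_old).
Step 3:
                   X          D          J          B
  I            1.831      14.68 5.0138e-04      2.711
  C       -1.8801e-04 -3.7602e-04 -3.7602e-04 1.8801e-04
  E            1.831      14.68 1.2536e-04      2.712
  solve Keq expr → x = 1.8801e-04; check Q = 4.3750e+05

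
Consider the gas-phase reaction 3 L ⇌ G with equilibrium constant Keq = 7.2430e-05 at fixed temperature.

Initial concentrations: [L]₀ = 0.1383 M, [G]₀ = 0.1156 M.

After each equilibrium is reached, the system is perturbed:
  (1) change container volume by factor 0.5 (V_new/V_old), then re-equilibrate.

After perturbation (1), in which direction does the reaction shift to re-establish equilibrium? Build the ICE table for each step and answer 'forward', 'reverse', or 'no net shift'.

Direction: forward

Q₀ = 43.7 vs Keq = 7.2430e-05 ⇒ Q>K, reverse
Step 1:
                  L         G
  Initial    0.1383    0.1156
  Change     0.3468   -0.1156
  Equil      0.4851 8.2670e-06
  solve Keq expr → x = -0.1156; check Q = 7.2430e-05
Then change container volume by factor 0.5 (V_new/V_old).
Step 2:
                  L         G
  Initial    0.9702 1.6534e-05
  Change  -1.4871e-04 4.9571e-05
  Equil        0.97 6.6105e-05
  solve Keq expr → x = 4.9571e-05; check Q = 7.2430e-05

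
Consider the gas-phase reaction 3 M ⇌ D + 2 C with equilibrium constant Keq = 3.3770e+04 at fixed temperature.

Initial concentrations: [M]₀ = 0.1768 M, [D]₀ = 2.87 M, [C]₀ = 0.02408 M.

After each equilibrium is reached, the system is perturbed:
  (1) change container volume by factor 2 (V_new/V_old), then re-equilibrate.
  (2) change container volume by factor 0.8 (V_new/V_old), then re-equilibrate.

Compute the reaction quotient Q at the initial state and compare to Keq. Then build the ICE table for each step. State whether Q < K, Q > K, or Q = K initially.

Q₀ = 0.3011; Q < K (proceeds forward)

Q₀ = 0.3011 vs Keq = 3.3770e+04 ⇒ Q<K, forward
Step 1:
                    M           D           C
  init         0.1768        2.87     0.02408
  Δ           -0.1652     0.05507      0.1101
  eq           0.0116       2.925      0.1342
  solve Keq expr → x = 0.05507; check Q = 3.3770e+04
Then change container volume by factor 2 (V_new/V_old).
Step 2:
                    M           D           C
  init       0.005799       1.463     0.06711
  Δ                 0           0           0
  eq         0.005799       1.463     0.06711
  solve Keq expr → x = 0; check Q = 3.3770e+04
Then change container volume by factor 0.8 (V_new/V_old).
Step 3:
                    M           D           C
  init       0.007249       1.828     0.08388
  Δ                 0           0           0
  eq         0.007249       1.828     0.08388
  solve Keq expr → x = 0; check Q = 3.3770e+04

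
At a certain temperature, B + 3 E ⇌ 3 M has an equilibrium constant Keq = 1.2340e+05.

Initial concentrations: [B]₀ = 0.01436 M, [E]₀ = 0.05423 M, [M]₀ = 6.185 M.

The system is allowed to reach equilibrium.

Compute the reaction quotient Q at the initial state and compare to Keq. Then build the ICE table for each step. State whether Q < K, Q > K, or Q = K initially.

Q₀ = 1.0331e+08; Q > K (proceeds reverse)

Q₀ = 1.0331e+08 vs Keq = 1.2340e+05 ⇒ Q>K, reverse
Step 1:
                  B         E         M
  Initial   0.01436   0.05423     6.185
  Change    0.07224    0.2167   -0.2167
  Equil      0.0866     0.271     5.968
  solve Keq expr → x = -0.07224; check Q = 1.2340e+05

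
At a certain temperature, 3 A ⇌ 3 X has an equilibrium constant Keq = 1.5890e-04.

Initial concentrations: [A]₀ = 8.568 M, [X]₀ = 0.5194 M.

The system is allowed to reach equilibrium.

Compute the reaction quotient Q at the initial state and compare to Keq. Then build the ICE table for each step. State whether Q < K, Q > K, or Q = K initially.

Q₀ = 2.2278e-04 vs Keq = 1.5890e-04 ⇒ Q>K, reverse
Step 1:
                   A          X
  init         8.568     0.5194
  Δ          0.05248   -0.05248
  eq            8.62     0.4669
  solve Keq expr → x = -0.01749; check Q = 1.5890e-04

Q₀ = 2.2278e-04; Q > K (proceeds reverse)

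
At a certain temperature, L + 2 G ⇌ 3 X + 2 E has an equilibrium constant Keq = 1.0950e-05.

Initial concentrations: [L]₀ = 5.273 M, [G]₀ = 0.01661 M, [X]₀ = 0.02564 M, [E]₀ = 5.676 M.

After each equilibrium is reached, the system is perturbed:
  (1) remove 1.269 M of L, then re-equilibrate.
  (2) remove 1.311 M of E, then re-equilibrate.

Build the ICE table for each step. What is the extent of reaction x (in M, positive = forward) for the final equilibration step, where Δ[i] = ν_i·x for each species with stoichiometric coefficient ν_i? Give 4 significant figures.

Q₀ = 0.3733 vs Keq = 1.0950e-05 ⇒ Q>K, reverse
Step 1:
                    L           G           X           E
  init          5.273     0.01661     0.02564       5.676
  Δ           0.00813     0.01626    -0.02439    -0.01626
  eq            5.281     0.03287    0.001249        5.66
  solve Keq expr → x = -0.00813; check Q = 1.0950e-05
Then remove 1.269 M of L.
Step 2:
                    L           G           X           E
  init          4.012     0.03287    0.001249        5.66
  Δ        3.5899e-05  7.1799e-05 -1.0770e-04 -7.1799e-05
  eq            4.012     0.03294    0.001142        5.66
  solve Keq expr → x = -3.5899e-05; check Q = 1.0950e-05
Then remove 1.311 M of E.
Step 3:
                    L           G           X           E
  init          4.012     0.03294    0.001142       4.349
  Δ       -7.1755e-05 -1.4351e-04  2.1527e-04  1.4351e-04
  eq            4.012      0.0328    0.001357       4.349
  solve Keq expr → x = 7.1755e-05; check Q = 1.0950e-05

x = 7.1755e-05 M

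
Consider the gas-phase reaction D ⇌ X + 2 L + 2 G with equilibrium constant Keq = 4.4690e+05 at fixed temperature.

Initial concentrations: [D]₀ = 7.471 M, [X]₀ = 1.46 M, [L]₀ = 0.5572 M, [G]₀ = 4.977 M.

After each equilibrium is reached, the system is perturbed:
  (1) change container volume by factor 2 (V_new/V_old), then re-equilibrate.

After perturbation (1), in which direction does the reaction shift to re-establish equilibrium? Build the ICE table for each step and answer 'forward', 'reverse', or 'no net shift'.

Direction: forward

Q₀ = 1.503 vs Keq = 4.4690e+05 ⇒ Q<K, forward
Step 1:
                    D           X           L           G
  init          7.471        1.46      0.5572       4.977
  Δ            -6.448       6.448        12.9        12.9
  eq            1.023       7.908       13.45       17.87
  solve Keq expr → x = 6.448; check Q = 4.4690e+05
Then change container volume by factor 2 (V_new/V_old).
Step 2:
                    D           X           L           G
  init         0.5115       3.954       6.727       8.936
  Δ           -0.4557      0.4557      0.9114      0.9114
  eq          0.05583        4.41       7.638       9.848
  solve Keq expr → x = 0.4557; check Q = 4.4690e+05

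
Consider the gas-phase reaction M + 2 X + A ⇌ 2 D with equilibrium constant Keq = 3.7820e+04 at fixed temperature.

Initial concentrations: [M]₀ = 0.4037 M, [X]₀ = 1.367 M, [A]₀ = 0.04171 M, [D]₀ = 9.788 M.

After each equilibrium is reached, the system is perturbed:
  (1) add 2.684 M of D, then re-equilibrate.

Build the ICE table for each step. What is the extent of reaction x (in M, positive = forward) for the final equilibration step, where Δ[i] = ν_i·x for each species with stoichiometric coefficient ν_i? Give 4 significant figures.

x = -0.002498 M

Q₀ = 3045 vs Keq = 3.7820e+04 ⇒ Q<K, forward
Step 1:
                  M         X         A         D
  Initial    0.4037     1.367   0.04171     9.788
  Change    -0.0375    -0.075   -0.0375     0.075
  Equil      0.3662     1.292  0.004208     9.863
  solve Keq expr → x = 0.0375; check Q = 3.7820e+04
Then add 2.684 M of D.
Step 2:
                  M         X         A         D
  Initial    0.3662     1.292  0.004208     12.55
  Change   0.002498  0.004997  0.002498 -0.004997
  Equil      0.3687     1.297  0.006706     12.54
  solve Keq expr → x = -0.002498; check Q = 3.7820e+04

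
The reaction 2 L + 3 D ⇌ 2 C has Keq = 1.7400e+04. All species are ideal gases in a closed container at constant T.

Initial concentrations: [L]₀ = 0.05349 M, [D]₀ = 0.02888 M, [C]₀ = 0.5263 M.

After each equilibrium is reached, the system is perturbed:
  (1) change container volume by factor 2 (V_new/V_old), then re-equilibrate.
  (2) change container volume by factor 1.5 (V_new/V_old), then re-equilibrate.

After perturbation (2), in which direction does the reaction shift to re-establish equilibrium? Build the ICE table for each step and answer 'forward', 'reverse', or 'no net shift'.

Q₀ = 4.0191e+06 vs Keq = 1.7400e+04 ⇒ Q>K, reverse
Step 1:
                    L           D           C
  init        0.05349     0.02888      0.5263
  Δ           0.05124     0.07686    -0.05124
  eq           0.1047      0.1057      0.4751
  solve Keq expr → x = -0.02562; check Q = 1.7400e+04
Then change container volume by factor 2 (V_new/V_old).
Step 2:
                    L           D           C
  init        0.05237     0.05287      0.2375
  Δ             0.019      0.0285      -0.019
  eq          0.07137     0.08137      0.2185
  solve Keq expr → x = -0.009501; check Q = 1.7400e+04
Then change container volume by factor 1.5 (V_new/V_old).
Step 3:
                    L           D           C
  init        0.04758     0.05425      0.1457
  Δ          0.009654     0.01448   -0.009654
  eq          0.05723     0.06873       0.136
  solve Keq expr → x = -0.004827; check Q = 1.7400e+04

Direction: reverse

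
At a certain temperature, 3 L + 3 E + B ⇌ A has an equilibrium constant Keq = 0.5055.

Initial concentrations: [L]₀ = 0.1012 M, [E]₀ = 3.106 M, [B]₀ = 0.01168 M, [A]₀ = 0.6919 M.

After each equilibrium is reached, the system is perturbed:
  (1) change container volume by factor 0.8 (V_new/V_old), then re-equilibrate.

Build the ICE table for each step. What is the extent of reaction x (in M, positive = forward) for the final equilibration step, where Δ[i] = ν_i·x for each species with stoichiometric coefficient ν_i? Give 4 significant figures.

Q₀ = 1907 vs Keq = 0.5055 ⇒ Q>K, reverse
Step 1:
                   L          E          B          A
  Initial     0.1012      3.106    0.01168     0.6919
  Change       0.436      0.436     0.1453    -0.1453
  Equil       0.5372      3.542      0.157     0.5466
  solve Keq expr → x = -0.1453; check Q = 0.5055
Then change container volume by factor 0.8 (V_new/V_old).
Step 2:
                   L          E          B          A
  Initial     0.6714      4.427     0.1962     0.6832
  Change     -0.1621    -0.1621   -0.05403    0.05403
  Equil       0.5094      4.265     0.1422     0.7373
  solve Keq expr → x = 0.05403; check Q = 0.5055

x = 0.05403 M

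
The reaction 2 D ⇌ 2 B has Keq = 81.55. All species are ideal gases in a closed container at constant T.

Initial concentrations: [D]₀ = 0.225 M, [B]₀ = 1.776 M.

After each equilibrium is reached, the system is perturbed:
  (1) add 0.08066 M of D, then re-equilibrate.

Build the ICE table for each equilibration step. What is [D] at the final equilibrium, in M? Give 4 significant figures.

Q₀ = 62.3 vs Keq = 81.55 ⇒ Q<K, forward
Step 1:
                   D          B
  init         0.225      1.776
  Δ         -0.02551    0.02551
  eq          0.1995      1.802
  solve Keq expr → x = 0.01275; check Q = 81.55
Then add 0.08066 M of D.
Step 2:
                   D          B
  init        0.2802      1.802
  Δ         -0.07262    0.07262
  eq          0.2075      1.874
  solve Keq expr → x = 0.03631; check Q = 81.55

[D]_eq = 0.2075 M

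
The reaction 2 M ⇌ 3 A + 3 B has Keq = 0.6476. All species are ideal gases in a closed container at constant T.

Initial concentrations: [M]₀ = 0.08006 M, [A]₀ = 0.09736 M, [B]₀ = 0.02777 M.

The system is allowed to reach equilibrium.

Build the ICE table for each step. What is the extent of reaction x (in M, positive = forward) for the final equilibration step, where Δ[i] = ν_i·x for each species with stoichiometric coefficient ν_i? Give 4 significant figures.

Q₀ = 3.0835e-06 vs Keq = 0.6476 ⇒ Q<K, forward
Step 1:
                   M          A          B
  Initial    0.08006    0.09736    0.02777
  Change    -0.07396     0.1109     0.1109
  Equil     0.006103     0.2083     0.1387
  solve Keq expr → x = 0.03698; check Q = 0.6476

x = 0.03698 M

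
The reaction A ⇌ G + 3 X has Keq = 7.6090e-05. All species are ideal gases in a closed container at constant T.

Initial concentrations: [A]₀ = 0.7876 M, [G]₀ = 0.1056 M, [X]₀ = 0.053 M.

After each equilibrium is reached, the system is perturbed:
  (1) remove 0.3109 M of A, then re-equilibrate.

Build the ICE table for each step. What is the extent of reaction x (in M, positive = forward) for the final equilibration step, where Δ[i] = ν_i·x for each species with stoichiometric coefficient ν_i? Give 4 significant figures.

x = -0.003858 M

Q₀ = 1.9961e-05 vs Keq = 7.6090e-05 ⇒ Q<K, forward
Step 1:
                   A          G          X
  init        0.7876     0.1056      0.053
  Δ        -0.009079   0.009079    0.02724
  eq          0.7785     0.1147    0.08024
  solve Keq expr → x = 0.009079; check Q = 7.6090e-05
Then remove 0.3109 M of A.
Step 2:
                   A          G          X
  init        0.4676     0.1147    0.08024
  Δ         0.003858  -0.003858   -0.01157
  eq          0.4715     0.1108    0.06866
  solve Keq expr → x = -0.003858; check Q = 7.6090e-05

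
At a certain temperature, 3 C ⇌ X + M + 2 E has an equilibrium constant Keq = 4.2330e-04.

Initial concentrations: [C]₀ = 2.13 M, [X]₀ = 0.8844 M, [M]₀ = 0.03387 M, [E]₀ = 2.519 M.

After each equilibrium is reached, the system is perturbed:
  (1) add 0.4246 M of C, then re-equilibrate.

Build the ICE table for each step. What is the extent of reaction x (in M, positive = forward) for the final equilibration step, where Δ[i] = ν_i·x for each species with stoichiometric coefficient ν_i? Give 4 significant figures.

Q₀ = 0.01967 vs Keq = 4.2330e-04 ⇒ Q>K, reverse
Step 1:
                    C           X           M           E
  I              2.13      0.8844     0.03387       2.519
  C           0.09887    -0.03296    -0.03296    -0.06591
  E             2.229      0.8514  9.1478e-04       2.453
  solve Keq expr → x = -0.03296; check Q = 4.2330e-04
Then add 0.4246 M of C.
Step 2:
                    C           X           M           E
  I             2.653      0.8514  9.1478e-04       2.453
  C         -0.001868  6.2277e-04  6.2277e-04    0.001246
  E             2.652      0.8521    0.001538       2.454
  solve Keq expr → x = 6.2277e-04; check Q = 4.2330e-04

x = 6.2277e-04 M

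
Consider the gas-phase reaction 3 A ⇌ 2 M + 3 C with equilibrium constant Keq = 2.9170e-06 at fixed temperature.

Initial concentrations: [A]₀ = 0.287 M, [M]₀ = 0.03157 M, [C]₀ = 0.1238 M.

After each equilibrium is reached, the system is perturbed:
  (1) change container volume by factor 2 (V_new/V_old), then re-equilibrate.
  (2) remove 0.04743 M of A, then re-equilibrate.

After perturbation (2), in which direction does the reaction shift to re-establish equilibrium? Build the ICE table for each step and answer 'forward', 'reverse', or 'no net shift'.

Q₀ = 7.9995e-05 vs Keq = 2.9170e-06 ⇒ Q>K, reverse
Step 1:
                   A          M          C
  I            0.287    0.03157     0.1238
  C          0.03108   -0.02072   -0.03108
  E           0.3181    0.01085    0.09272
  solve Keq expr → x = -0.01036; check Q = 2.9170e-06
Then change container volume by factor 2 (V_new/V_old).
Step 2:
                   A          M          C
  I            0.159   0.005426    0.04636
  C         -0.00511   0.003407    0.00511
  E           0.1539   0.008833    0.05147
  solve Keq expr → x = 0.001703; check Q = 2.9170e-06
Then remove 0.04743 M of A.
Step 3:
                   A          M          C
  I           0.1065   0.008833    0.05147
  C         0.004107  -0.002738  -0.004107
  E           0.1106   0.006095    0.04736
  solve Keq expr → x = -0.001369; check Q = 2.9170e-06

Direction: reverse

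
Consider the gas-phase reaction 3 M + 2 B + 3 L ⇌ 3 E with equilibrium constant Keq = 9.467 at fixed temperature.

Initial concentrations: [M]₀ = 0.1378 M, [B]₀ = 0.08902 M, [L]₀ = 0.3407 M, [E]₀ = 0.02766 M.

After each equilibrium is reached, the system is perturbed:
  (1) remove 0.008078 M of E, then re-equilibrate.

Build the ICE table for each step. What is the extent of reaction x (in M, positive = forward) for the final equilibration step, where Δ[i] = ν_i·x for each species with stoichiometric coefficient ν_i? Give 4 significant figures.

x = 0.002058 M

Q₀ = 25.81 vs Keq = 9.467 ⇒ Q>K, reverse
Step 1:
                  M         B         L         E
  Initial    0.1378   0.08902    0.3407   0.02766
  Change   0.006006  0.004004  0.006006 -0.006006
  Equil      0.1438   0.09302    0.3467   0.02165
  solve Keq expr → x = -0.002002; check Q = 9.467
Then remove 0.008078 M of E.
Step 2:
                  M         B         L         E
  Initial    0.1438   0.09302    0.3467   0.01358
  Change  -0.006174 -0.004116 -0.006174  0.006174
  Equil      0.1376   0.08891    0.3405   0.01975
  solve Keq expr → x = 0.002058; check Q = 9.467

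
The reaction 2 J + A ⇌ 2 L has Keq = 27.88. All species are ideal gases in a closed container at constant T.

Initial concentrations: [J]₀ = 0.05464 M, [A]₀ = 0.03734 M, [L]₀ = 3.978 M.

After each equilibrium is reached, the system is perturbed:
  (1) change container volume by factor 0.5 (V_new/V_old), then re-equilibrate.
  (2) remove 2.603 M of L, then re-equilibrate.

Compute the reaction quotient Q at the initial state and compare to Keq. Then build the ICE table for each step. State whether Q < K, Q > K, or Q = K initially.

Q₀ = 1.4195e+05; Q > K (proceeds reverse)

Q₀ = 1.4195e+05 vs Keq = 27.88 ⇒ Q>K, reverse
Step 1:
                   J          A          L
  Initial    0.05464    0.03734      3.978
  Change       0.831     0.4155     -0.831
  Equil       0.8857     0.4529      3.147
  solve Keq expr → x = -0.4155; check Q = 27.88
Then change container volume by factor 0.5 (V_new/V_old).
Step 2:
                   J          A          L
  Initial      1.771     0.9057      6.294
  Change     -0.3205    -0.1602     0.3205
  Equil        1.451     0.7455      6.614
  solve Keq expr → x = 0.1602; check Q = 27.88
Then remove 2.603 M of L.
Step 3:
                   J          A          L
  Initial      1.451     0.7455      4.011
  Change     -0.3542    -0.1771     0.3542
  Equil        1.097     0.5684      4.366
  solve Keq expr → x = 0.1771; check Q = 27.88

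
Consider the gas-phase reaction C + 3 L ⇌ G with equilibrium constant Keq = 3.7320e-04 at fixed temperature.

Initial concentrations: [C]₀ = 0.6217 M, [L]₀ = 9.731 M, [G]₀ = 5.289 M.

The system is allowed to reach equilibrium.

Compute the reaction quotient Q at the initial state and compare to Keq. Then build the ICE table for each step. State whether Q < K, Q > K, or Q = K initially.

Q₀ = 0.009233; Q > K (proceeds reverse)

Q₀ = 0.009233 vs Keq = 3.7320e-04 ⇒ Q>K, reverse
Step 1:
                  C         L         G
  I          0.6217     9.731     5.289
  C           1.884     5.653    -1.884
  E           2.506     15.38     3.405
  solve Keq expr → x = -1.884; check Q = 3.7320e-04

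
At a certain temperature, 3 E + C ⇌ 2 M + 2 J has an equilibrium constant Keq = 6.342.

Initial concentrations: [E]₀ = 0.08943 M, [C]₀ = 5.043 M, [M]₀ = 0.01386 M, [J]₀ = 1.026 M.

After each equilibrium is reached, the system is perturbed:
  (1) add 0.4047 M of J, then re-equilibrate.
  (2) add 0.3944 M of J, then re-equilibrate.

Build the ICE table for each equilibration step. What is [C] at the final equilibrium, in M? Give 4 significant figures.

[C]_eq = 5.031 M

Q₀ = 0.05606 vs Keq = 6.342 ⇒ Q<K, forward
Step 1:
                   E          C          M          J
  I          0.08943      5.043    0.01386      1.026
  C         -0.04763   -0.01588    0.03176    0.03176
  E           0.0418      5.027    0.04562      1.058
  solve Keq expr → x = 0.01588; check Q = 6.342
Then add 0.4047 M of J.
Step 2:
                   E          C          M          J
  I           0.0418      5.027    0.04562      1.462
  C         0.006587   0.002196  -0.004391  -0.004391
  E          0.04838      5.029    0.04122      1.458
  solve Keq expr → x = -0.002196; check Q = 6.342
Then add 0.3944 M of J.
Step 3:
                   E          C          M          J
  I          0.04838      5.029    0.04122      1.852
  C         0.005122   0.001707  -0.003415  -0.003415
  E          0.05351      5.031    0.03781      1.849
  solve Keq expr → x = -0.001707; check Q = 6.342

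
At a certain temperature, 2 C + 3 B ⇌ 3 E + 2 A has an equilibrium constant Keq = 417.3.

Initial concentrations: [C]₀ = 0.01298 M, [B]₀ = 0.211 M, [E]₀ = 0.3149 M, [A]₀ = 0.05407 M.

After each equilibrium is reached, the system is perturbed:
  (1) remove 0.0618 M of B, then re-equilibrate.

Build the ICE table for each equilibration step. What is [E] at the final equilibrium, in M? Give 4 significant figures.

Q₀ = 57.68 vs Keq = 417.3 ⇒ Q<K, forward
Step 1:
                  C         B         E         A
  I         0.01298     0.211    0.3149   0.05407
  C       -0.006834  -0.01025   0.01025  0.006834
  E        0.006146    0.2007    0.3252    0.0609
  solve Keq expr → x = 0.003417; check Q = 417.3
Then remove 0.0618 M of B.
Step 2:
                  C         B         E         A
  I        0.006146    0.1389    0.3252    0.0609
  C        0.003238  0.004857 -0.004857 -0.003238
  E        0.009383    0.1438    0.3203   0.05767
  solve Keq expr → x = -0.001619; check Q = 417.3

[E]_eq = 0.3203 M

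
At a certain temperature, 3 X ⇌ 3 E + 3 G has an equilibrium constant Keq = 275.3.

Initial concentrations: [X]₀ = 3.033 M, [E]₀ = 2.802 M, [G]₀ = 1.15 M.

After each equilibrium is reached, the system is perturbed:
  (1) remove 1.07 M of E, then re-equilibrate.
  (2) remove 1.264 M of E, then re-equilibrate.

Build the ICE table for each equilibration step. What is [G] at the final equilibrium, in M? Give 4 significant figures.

Q₀ = 1.199 vs Keq = 275.3 ⇒ Q<K, forward
Step 1:
                  X         E         G
  Initial     3.033     2.802      1.15
  Change     -1.393     1.393     1.393
  Equil        1.64     4.195     2.543
  solve Keq expr → x = 0.4644; check Q = 275.3
Then remove 1.07 M of E.
Step 2:
                  X         E         G
  Initial      1.64     3.125     2.543
  Change    -0.2196    0.2196    0.2196
  Equil        1.42     3.345     2.763
  solve Keq expr → x = 0.07319; check Q = 275.3
Then remove 1.264 M of E.
Step 3:
                  X         E         G
  Initial      1.42     2.081     2.763
  Change    -0.2998    0.2998    0.2998
  Equil       1.121      2.38     3.062
  solve Keq expr → x = 0.09993; check Q = 275.3

[G]_eq = 3.062 M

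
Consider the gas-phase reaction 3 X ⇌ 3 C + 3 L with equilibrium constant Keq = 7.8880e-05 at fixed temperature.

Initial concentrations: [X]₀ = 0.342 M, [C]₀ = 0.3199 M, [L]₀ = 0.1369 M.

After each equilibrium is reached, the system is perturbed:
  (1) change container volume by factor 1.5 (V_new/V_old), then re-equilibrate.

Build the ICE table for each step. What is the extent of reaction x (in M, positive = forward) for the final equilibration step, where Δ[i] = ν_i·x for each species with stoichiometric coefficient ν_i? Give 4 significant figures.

Q₀ = 0.0021 vs Keq = 7.8880e-05 ⇒ Q>K, reverse
Step 1:
                  X         C         L
  init        0.342    0.3199    0.1369
  Δ         0.06738  -0.06738  -0.06738
  eq         0.4094    0.2525   0.06952
  solve Keq expr → x = -0.02246; check Q = 7.8880e-05
Then change container volume by factor 1.5 (V_new/V_old).
Step 2:
                  X         C         L
  init       0.2729    0.1683   0.04635
  Δ        -0.01435   0.01435   0.01435
  eq         0.2586    0.1827    0.0607
  solve Keq expr → x = 0.004782; check Q = 7.8880e-05

x = 0.004782 M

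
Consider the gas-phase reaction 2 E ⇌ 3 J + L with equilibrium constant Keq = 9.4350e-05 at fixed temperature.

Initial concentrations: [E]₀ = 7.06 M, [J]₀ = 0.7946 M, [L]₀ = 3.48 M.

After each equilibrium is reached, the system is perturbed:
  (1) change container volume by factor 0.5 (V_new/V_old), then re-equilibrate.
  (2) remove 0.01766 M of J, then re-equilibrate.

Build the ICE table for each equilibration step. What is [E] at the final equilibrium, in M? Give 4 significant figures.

[E]_eq = 15.07 M

Q₀ = 0.03503 vs Keq = 9.4350e-05 ⇒ Q>K, reverse
Step 1:
                  E         J         L
  init         7.06    0.7946      3.48
  Δ          0.4512   -0.6768   -0.2256
  eq          7.511    0.1178     3.254
  solve Keq expr → x = -0.2256; check Q = 9.4350e-05
Then change container volume by factor 0.5 (V_new/V_old).
Step 2:
                  E         J         L
  init        15.02    0.2356     6.509
  Δ         0.05773   -0.0866  -0.02887
  eq          15.08     0.149      6.48
  solve Keq expr → x = -0.02887; check Q = 9.4350e-05
Then remove 0.01766 M of J.
Step 3:
                  E         J         L
  init        15.08    0.1314      6.48
  Δ        -0.01169   0.01754  0.005846
  eq          15.07    0.1489     6.486
  solve Keq expr → x = 0.005846; check Q = 9.4350e-05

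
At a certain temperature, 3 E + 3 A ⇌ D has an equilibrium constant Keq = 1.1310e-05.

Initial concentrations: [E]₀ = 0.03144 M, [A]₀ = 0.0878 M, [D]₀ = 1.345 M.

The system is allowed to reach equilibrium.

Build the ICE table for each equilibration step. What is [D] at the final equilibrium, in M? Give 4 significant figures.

Q₀ = 6.3943e+07 vs Keq = 1.1310e-05 ⇒ Q>K, reverse
Step 1:
                   E          A          D
  init       0.03144     0.0878      1.345
  Δ            3.904      3.904     -1.301
  eq           3.935      3.991    0.04382
  solve Keq expr → x = -1.301; check Q = 1.1310e-05

[D]_eq = 0.04382 M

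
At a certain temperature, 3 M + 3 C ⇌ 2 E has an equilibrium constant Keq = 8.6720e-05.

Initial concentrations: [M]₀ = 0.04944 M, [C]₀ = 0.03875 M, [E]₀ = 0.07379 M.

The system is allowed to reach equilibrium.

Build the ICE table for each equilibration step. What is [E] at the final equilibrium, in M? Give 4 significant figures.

[E]_eq = 3.4434e-05 M

Q₀ = 7.7436e+05 vs Keq = 8.6720e-05 ⇒ Q>K, reverse
Step 1:
                    M           C           E
  init        0.04944     0.03875     0.07379
  Δ            0.1106      0.1106    -0.07376
  eq           0.1601      0.1494  3.4434e-05
  solve Keq expr → x = -0.03688; check Q = 8.6720e-05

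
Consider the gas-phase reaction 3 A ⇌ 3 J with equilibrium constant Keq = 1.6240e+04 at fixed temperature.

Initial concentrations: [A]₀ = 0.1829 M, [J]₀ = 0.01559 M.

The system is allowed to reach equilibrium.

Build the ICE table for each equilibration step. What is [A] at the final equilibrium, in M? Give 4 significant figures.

[A]_eq = 0.00754 M

Q₀ = 6.1929e-04 vs Keq = 1.6240e+04 ⇒ Q<K, forward
Step 1:
                   A          J
  init        0.1829    0.01559
  Δ          -0.1754     0.1754
  eq         0.00754     0.1909
  solve Keq expr → x = 0.05845; check Q = 1.6240e+04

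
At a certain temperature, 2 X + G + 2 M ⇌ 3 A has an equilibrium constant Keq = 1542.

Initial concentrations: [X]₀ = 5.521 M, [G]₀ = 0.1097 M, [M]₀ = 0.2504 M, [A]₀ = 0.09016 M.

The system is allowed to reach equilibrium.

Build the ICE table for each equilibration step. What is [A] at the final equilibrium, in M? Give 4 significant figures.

Q₀ = 0.003496 vs Keq = 1542 ⇒ Q<K, forward
Step 1:
                   X          G          M          A
  I            5.521     0.1097     0.2504    0.09016
  C          -0.2165    -0.1083    -0.2165     0.3248
  E            5.304   0.001435    0.03387      0.415
  solve Keq expr → x = 0.1083; check Q = 1542

[A]_eq = 0.415 M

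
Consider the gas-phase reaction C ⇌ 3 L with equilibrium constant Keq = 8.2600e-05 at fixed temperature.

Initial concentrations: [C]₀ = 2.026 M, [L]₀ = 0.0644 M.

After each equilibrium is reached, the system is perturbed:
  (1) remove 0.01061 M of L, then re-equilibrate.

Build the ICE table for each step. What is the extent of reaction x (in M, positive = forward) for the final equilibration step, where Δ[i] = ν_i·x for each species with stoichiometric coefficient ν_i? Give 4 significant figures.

x = 0.003526 M

Q₀ = 1.3183e-04 vs Keq = 8.2600e-05 ⇒ Q>K, reverse
Step 1:
                  C         L
  Initial     2.026    0.0644
  Change   0.003088 -0.009265
  Equil       2.029   0.05513
  solve Keq expr → x = -0.003088; check Q = 8.2600e-05
Then remove 0.01061 M of L.
Step 2:
                  C         L
  Initial     2.029   0.04452
  Change  -0.003526   0.01058
  Equil       2.026    0.0551
  solve Keq expr → x = 0.003526; check Q = 8.2600e-05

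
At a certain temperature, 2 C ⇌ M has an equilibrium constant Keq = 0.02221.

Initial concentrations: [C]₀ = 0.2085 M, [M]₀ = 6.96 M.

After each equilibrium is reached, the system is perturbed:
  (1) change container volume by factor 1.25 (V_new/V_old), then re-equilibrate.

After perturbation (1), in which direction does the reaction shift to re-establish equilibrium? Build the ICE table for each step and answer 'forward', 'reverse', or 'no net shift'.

Q₀ = 160.1 vs Keq = 0.02221 ⇒ Q>K, reverse
Step 1:
                   C          M
  Initial     0.2085       6.96
  Change       9.625     -4.812
  Equil        9.833      2.148
  solve Keq expr → x = -4.812; check Q = 0.02221
Then change container volume by factor 1.25 (V_new/V_old).
Step 2:
                   C          M
  Initial      7.867      1.718
  Change      0.4003    -0.2002
  Equil        8.267      1.518
  solve Keq expr → x = -0.2002; check Q = 0.02221

Direction: reverse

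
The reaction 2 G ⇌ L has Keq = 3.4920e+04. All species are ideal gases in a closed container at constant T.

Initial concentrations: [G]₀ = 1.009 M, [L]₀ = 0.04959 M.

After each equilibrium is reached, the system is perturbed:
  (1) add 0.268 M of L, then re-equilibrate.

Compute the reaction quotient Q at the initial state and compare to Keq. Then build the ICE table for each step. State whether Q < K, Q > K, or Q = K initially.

Q₀ = 0.04871 vs Keq = 3.4920e+04 ⇒ Q<K, forward
Step 1:
                  G         L
  Initial     1.009   0.04959
  Change     -1.005    0.5025
  Equil    0.003976    0.5521
  solve Keq expr → x = 0.5025; check Q = 3.4920e+04
Then add 0.268 M of L.
Step 2:
                  G         L
  Initial  0.003976    0.8201
  Change  8.6863e-04 -4.3431e-04
  Equil    0.004845    0.8197
  solve Keq expr → x = -4.3431e-04; check Q = 3.4920e+04

Q₀ = 0.04871; Q < K (proceeds forward)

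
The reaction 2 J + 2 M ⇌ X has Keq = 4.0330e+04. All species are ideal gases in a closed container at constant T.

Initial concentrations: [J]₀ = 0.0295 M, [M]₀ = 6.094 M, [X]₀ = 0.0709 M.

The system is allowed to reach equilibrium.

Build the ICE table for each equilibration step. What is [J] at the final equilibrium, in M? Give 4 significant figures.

Q₀ = 2.194 vs Keq = 4.0330e+04 ⇒ Q<K, forward
Step 1:
                   J          M          X
  init        0.0295      6.094     0.0709
  Δ         -0.02926   -0.02926    0.01463
  eq      2.4012e-04      6.065    0.08553
  solve Keq expr → x = 0.01463; check Q = 4.0330e+04

[J]_eq = 2.4012e-04 M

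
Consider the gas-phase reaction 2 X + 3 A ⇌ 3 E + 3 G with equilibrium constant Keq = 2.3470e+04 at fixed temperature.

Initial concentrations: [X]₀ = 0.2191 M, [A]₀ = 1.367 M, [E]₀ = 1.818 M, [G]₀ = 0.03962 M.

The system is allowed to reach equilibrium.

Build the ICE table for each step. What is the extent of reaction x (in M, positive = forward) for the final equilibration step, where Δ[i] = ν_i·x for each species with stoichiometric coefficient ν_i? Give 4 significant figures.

x = 0.1075 M

Q₀ = 0.003047 vs Keq = 2.3470e+04 ⇒ Q<K, forward
Step 1:
                    X           A           E           G
  init         0.2191       1.367       1.818     0.03962
  Δ           -0.2149     -0.3224      0.3224      0.3224
  eq          0.00417       1.045        2.14       0.362
  solve Keq expr → x = 0.1075; check Q = 2.3470e+04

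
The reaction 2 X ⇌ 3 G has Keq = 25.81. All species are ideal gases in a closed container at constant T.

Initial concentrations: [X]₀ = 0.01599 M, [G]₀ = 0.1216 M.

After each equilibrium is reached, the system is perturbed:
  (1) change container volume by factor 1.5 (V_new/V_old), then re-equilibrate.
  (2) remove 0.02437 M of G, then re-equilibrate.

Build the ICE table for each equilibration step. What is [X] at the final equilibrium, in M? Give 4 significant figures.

[X]_eq = 0.003453 M

Q₀ = 7.032 vs Keq = 25.81 ⇒ Q<K, forward
Step 1:
                   X          G
  I          0.01599     0.1216
  C        -0.006603   0.009905
  E         0.009387     0.1315
  solve Keq expr → x = 0.003302; check Q = 25.81
Then change container volume by factor 1.5 (V_new/V_old).
Step 2:
                   X          G
  I         0.006258    0.08767
  C        -0.001015   0.001522
  E         0.005243    0.08919
  solve Keq expr → x = 5.0735e-04; check Q = 25.81
Then remove 0.02437 M of G.
Step 3:
                   X          G
  I         0.005243    0.06482
  C        -0.001791   0.002686
  E         0.003453    0.06751
  solve Keq expr → x = 8.9532e-04; check Q = 25.81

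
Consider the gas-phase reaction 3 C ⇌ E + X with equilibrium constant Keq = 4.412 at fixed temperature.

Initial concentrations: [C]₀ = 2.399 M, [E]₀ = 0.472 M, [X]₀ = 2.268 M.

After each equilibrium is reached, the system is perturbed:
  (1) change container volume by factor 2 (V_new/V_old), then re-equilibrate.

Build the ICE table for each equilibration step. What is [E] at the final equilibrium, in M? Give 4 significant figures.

Q₀ = 0.07753 vs Keq = 4.412 ⇒ Q<K, forward
Step 1:
                  C         E         X
  Initial     2.399     0.472     2.268
  Change     -1.545     0.515     0.515
  Equil      0.8539     0.987     2.783
  solve Keq expr → x = 0.515; check Q = 4.412
Then change container volume by factor 2 (V_new/V_old).
Step 2:
                  C         E         X
  Initial    0.4269    0.4935     1.392
  Change    0.09516  -0.03172  -0.03172
  Equil      0.5221    0.4618      1.36
  solve Keq expr → x = -0.03172; check Q = 4.412

[E]_eq = 0.4618 M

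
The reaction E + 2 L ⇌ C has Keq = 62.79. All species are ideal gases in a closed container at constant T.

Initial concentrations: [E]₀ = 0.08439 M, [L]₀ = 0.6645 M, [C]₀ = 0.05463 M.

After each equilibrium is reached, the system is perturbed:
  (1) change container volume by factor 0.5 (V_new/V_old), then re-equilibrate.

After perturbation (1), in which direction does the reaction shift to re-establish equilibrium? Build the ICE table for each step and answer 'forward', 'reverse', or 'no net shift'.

Q₀ = 1.466 vs Keq = 62.79 ⇒ Q<K, forward
Step 1:
                   E          L          C
  Initial    0.08439     0.6645    0.05463
  Change    -0.07642    -0.1528    0.07642
  Equil     0.007972     0.5117      0.131
  solve Keq expr → x = 0.07642; check Q = 62.79
Then change container volume by factor 0.5 (V_new/V_old).
Step 2:
                   E          L          C
  Initial    0.01594      1.023     0.2621
  Change    -0.01159   -0.02317    0.01159
  Equil     0.004357          1     0.2737
  solve Keq expr → x = 0.01159; check Q = 62.79

Direction: forward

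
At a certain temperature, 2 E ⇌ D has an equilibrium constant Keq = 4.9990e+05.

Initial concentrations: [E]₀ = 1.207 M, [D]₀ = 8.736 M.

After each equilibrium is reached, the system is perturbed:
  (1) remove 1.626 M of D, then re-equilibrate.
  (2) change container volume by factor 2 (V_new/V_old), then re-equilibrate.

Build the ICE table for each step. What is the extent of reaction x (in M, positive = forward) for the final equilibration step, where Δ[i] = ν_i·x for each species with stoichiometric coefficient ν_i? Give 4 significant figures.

Q₀ = 5.997 vs Keq = 4.9990e+05 ⇒ Q<K, forward
Step 1:
                    E           D
  I             1.207       8.736
  C            -1.203      0.6013
  E          0.004322       9.337
  solve Keq expr → x = 0.6013; check Q = 4.9990e+05
Then remove 1.626 M of D.
Step 2:
                    E           D
  I          0.004322       7.711
  C       -3.9424e-04  1.9712e-04
  E          0.003928       7.712
  solve Keq expr → x = 1.9712e-04; check Q = 4.9990e+05
Then change container volume by factor 2 (V_new/V_old).
Step 3:
                    E           D
  I          0.001964       3.856
  C        8.1329e-04 -4.0664e-04
  E          0.002777       3.855
  solve Keq expr → x = -4.0664e-04; check Q = 4.9990e+05

x = -4.0664e-04 M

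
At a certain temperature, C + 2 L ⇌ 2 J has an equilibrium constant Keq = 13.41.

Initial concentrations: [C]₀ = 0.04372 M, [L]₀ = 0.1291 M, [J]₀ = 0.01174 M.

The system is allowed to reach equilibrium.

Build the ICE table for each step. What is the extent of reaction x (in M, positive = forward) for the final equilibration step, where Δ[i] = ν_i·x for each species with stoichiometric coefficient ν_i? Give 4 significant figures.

Q₀ = 0.1891 vs Keq = 13.41 ⇒ Q<K, forward
Step 1:
                  C         L         J
  init      0.04372    0.1291   0.01174
  Δ        -0.01964  -0.03929   0.03929
  eq        0.02408   0.08981   0.05103
  solve Keq expr → x = 0.01964; check Q = 13.41

x = 0.01964 M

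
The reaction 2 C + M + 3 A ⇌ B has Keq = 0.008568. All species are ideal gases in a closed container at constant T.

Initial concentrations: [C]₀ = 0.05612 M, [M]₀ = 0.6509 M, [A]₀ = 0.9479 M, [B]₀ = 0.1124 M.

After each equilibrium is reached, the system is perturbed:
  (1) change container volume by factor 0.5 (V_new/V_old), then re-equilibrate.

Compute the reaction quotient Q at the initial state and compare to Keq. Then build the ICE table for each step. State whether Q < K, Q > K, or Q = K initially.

Q₀ = 64.38; Q > K (proceeds reverse)

Q₀ = 64.38 vs Keq = 0.008568 ⇒ Q>K, reverse
Step 1:
                   C          M          A          B
  I          0.05612     0.6509     0.9479     0.1124
  C           0.2227     0.1113      0.334    -0.1113
  E           0.2788     0.7622      1.282   0.001069
  solve Keq expr → x = -0.1113; check Q = 0.008568
Then change container volume by factor 0.5 (V_new/V_old).
Step 2:
                   C          M          A          B
  I           0.5576      1.524      2.564   0.002138
  C         -0.08026   -0.04013    -0.1204    0.04013
  E           0.4773      1.484      2.443    0.04227
  solve Keq expr → x = 0.04013; check Q = 0.008568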